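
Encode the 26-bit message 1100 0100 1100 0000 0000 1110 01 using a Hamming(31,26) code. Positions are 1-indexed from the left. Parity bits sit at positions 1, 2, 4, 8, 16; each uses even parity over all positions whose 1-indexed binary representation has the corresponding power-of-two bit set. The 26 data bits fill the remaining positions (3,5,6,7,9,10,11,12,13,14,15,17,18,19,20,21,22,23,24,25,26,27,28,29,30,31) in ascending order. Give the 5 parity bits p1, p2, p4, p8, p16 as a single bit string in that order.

10110

Place data bits at non-power-of-two positions: b3=1, b5=1, b6=0, b7=0, b9=0, b10=1, b11=0, b12=0, b13=1, b14=1, b15=0, b17=0, b18=0, b19=0, b20=0, b21=0, b22=0, b23=0, b24=0, b25=0, b26=1, b27=1, b28=1, b29=0, b30=0, b31=1.
p1 = XOR of data positions {3,5,7,9,11,13,15,17,19,21,23,25,27,29,31} = 1⊕1⊕0⊕0⊕0⊕1⊕0⊕0⊕0⊕0⊕0⊕0⊕1⊕0⊕1 = 1
p2 = XOR of data positions {3,6,7,10,11,14,15,18,19,22,23,26,27,30,31} = 1⊕0⊕0⊕1⊕0⊕1⊕0⊕0⊕0⊕0⊕0⊕1⊕1⊕0⊕1 = 0
p4 = XOR of data positions {5,6,7,12,13,14,15,20,21,22,23,28,29,30,31} = 1⊕0⊕0⊕0⊕1⊕1⊕0⊕0⊕0⊕0⊕0⊕1⊕0⊕0⊕1 = 1
p8 = XOR of data positions {9,10,11,12,13,14,15,24,25,26,27,28,29,30,31} = 0⊕1⊕0⊕0⊕1⊕1⊕0⊕0⊕0⊕1⊕1⊕1⊕0⊕0⊕1 = 1
p16 = XOR of data positions {17,18,19,20,21,22,23,24,25,26,27,28,29,30,31} = 0⊕0⊕0⊕0⊕0⊕0⊕0⊕0⊕0⊕1⊕1⊕1⊕0⊕0⊕1 = 0
Parity bits p1,p2,p4,p8,p16 = 10110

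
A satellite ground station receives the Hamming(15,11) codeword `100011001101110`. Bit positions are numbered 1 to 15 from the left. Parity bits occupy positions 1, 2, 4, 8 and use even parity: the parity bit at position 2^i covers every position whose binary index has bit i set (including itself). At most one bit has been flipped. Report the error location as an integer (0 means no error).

14

s1: b1⊕b3⊕b5⊕b7⊕b9⊕b11⊕b13⊕b15 = 1⊕0⊕1⊕0⊕1⊕0⊕1⊕0 = 0
s2: b2⊕b3⊕b6⊕b7⊕b10⊕b11⊕b14⊕b15 = 0⊕0⊕1⊕0⊕1⊕0⊕1⊕0 = 1
s4: b4⊕b5⊕b6⊕b7⊕b12⊕b13⊕b14⊕b15 = 0⊕1⊕1⊕0⊕1⊕1⊕1⊕0 = 1
s8: b8⊕b9⊕b10⊕b11⊕b12⊕b13⊕b14⊕b15 = 0⊕1⊕1⊕0⊕1⊕1⊕1⊕0 = 1
Syndrome (s8...s1) = 1110 → position 14.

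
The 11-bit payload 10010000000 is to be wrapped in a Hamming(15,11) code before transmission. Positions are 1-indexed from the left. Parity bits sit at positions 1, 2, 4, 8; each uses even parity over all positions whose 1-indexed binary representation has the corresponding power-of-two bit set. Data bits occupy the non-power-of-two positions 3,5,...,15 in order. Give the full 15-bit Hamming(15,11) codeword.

Place data bits at non-power-of-two positions: b3=1, b5=0, b6=0, b7=1, b9=0, b10=0, b11=0, b12=0, b13=0, b14=0, b15=0.
p1 = XOR of data positions {3,5,7,9,11,13,15} = 1⊕0⊕1⊕0⊕0⊕0⊕0 = 0
p2 = XOR of data positions {3,6,7,10,11,14,15} = 1⊕0⊕1⊕0⊕0⊕0⊕0 = 0
p4 = XOR of data positions {5,6,7,12,13,14,15} = 0⊕0⊕1⊕0⊕0⊕0⊕0 = 1
p8 = XOR of data positions {9,10,11,12,13,14,15} = 0⊕0⊕0⊕0⊕0⊕0⊕0 = 0
Codeword b1..b15 = 001100100000000

001100100000000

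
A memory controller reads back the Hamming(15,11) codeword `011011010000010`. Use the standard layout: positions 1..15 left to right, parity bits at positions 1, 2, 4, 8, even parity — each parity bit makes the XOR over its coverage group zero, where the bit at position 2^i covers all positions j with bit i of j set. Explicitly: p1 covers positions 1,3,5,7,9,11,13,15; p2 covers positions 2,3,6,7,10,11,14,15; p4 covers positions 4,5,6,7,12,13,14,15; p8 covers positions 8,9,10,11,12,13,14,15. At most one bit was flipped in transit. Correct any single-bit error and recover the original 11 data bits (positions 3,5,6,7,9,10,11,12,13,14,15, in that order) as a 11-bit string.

11100000010

s1: b1⊕b3⊕b5⊕b7⊕b9⊕b11⊕b13⊕b15 = 0⊕1⊕1⊕0⊕0⊕0⊕0⊕0 = 0
s2: b2⊕b3⊕b6⊕b7⊕b10⊕b11⊕b14⊕b15 = 1⊕1⊕1⊕0⊕0⊕0⊕1⊕0 = 0
s4: b4⊕b5⊕b6⊕b7⊕b12⊕b13⊕b14⊕b15 = 0⊕1⊕1⊕0⊕0⊕0⊕1⊕0 = 1
s8: b8⊕b9⊕b10⊕b11⊕b12⊕b13⊕b14⊕b15 = 1⊕0⊕0⊕0⊕0⊕0⊕1⊕0 = 0
Syndrome (s8...s1) = 0100 → position 4.
Flip bit 4: corrected codeword = 011111010000010
Data bits at positions 3,5,6,7,9,10,11,12,13,14,15: 11100000010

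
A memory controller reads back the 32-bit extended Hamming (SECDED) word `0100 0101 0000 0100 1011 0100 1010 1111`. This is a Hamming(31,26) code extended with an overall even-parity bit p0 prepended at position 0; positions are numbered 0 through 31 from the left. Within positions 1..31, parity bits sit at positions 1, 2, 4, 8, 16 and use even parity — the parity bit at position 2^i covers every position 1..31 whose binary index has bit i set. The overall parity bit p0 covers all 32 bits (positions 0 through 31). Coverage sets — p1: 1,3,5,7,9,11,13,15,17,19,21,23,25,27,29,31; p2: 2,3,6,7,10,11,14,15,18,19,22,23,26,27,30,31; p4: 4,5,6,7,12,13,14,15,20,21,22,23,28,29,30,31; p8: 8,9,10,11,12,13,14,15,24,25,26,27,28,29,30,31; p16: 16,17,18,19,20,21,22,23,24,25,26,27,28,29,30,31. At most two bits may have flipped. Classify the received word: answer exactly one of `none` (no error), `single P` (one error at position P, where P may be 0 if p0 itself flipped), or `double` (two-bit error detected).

s1: b1⊕b3⊕b5⊕b7⊕b9⊕b11⊕b13⊕b15⊕b17⊕b19⊕b21⊕b23⊕b25⊕b27⊕b29⊕b31 = 1⊕0⊕1⊕1⊕0⊕0⊕1⊕0⊕0⊕1⊕1⊕0⊕0⊕0⊕1⊕1 = 0
s2: b2⊕b3⊕b6⊕b7⊕b10⊕b11⊕b14⊕b15⊕b18⊕b19⊕b22⊕b23⊕b26⊕b27⊕b30⊕b31 = 0⊕0⊕0⊕1⊕0⊕0⊕0⊕0⊕1⊕1⊕0⊕0⊕1⊕0⊕1⊕1 = 0
s4: b4⊕b5⊕b6⊕b7⊕b12⊕b13⊕b14⊕b15⊕b20⊕b21⊕b22⊕b23⊕b28⊕b29⊕b30⊕b31 = 0⊕1⊕0⊕1⊕0⊕1⊕0⊕0⊕0⊕1⊕0⊕0⊕1⊕1⊕1⊕1 = 0
s8: b8⊕b9⊕b10⊕b11⊕b12⊕b13⊕b14⊕b15⊕b24⊕b25⊕b26⊕b27⊕b28⊕b29⊕b30⊕b31 = 0⊕0⊕0⊕0⊕0⊕1⊕0⊕0⊕1⊕0⊕1⊕0⊕1⊕1⊕1⊕1 = 1
s16: b16⊕b17⊕b18⊕b19⊕b20⊕b21⊕b22⊕b23⊕b24⊕b25⊕b26⊕b27⊕b28⊕b29⊕b30⊕b31 = 1⊕0⊕1⊕1⊕0⊕1⊕0⊕0⊕1⊕0⊕1⊕0⊕1⊕1⊕1⊕1 = 0
Syndrome (s16...s1) = 01000 → position 8.
Overall parity (XOR of all 32 bits, including p0): 0⊕1⊕0⊕0⊕0⊕1⊕0⊕1⊕0⊕0⊕0⊕0⊕0⊕1⊕0⊕0⊕1⊕0⊕1⊕1⊕0⊕1⊕0⊕0⊕1⊕0⊕1⊕0⊕1⊕1⊕1⊕1 = 0
Overall=0, syndrome position=8 → double-bit error detected (uncorrectable).

double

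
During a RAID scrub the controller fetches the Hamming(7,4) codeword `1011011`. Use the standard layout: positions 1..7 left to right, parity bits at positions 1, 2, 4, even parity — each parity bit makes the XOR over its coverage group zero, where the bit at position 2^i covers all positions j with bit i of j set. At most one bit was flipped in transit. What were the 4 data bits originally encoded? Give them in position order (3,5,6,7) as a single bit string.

1010

s1: b1⊕b3⊕b5⊕b7 = 1⊕1⊕0⊕1 = 1
s2: b2⊕b3⊕b6⊕b7 = 0⊕1⊕1⊕1 = 1
s4: b4⊕b5⊕b6⊕b7 = 1⊕0⊕1⊕1 = 1
Syndrome (s4...s1) = 111 → position 7.
Flip bit 7: corrected codeword = 1011010
Data bits at positions 3,5,6,7: 1010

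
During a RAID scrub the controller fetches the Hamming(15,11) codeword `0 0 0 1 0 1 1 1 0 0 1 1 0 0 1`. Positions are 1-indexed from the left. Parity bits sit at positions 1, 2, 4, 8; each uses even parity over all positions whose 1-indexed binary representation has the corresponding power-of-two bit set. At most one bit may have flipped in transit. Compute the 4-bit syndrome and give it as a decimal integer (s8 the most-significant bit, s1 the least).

s1: b1⊕b3⊕b5⊕b7⊕b9⊕b11⊕b13⊕b15 = 0⊕0⊕0⊕1⊕0⊕1⊕0⊕1 = 1
s2: b2⊕b3⊕b6⊕b7⊕b10⊕b11⊕b14⊕b15 = 0⊕0⊕1⊕1⊕0⊕1⊕0⊕1 = 0
s4: b4⊕b5⊕b6⊕b7⊕b12⊕b13⊕b14⊕b15 = 1⊕0⊕1⊕1⊕1⊕0⊕0⊕1 = 1
s8: b8⊕b9⊕b10⊕b11⊕b12⊕b13⊕b14⊕b15 = 1⊕0⊕0⊕1⊕1⊕0⊕0⊕1 = 0
Syndrome (s8...s1) = 0101 → position 5.

5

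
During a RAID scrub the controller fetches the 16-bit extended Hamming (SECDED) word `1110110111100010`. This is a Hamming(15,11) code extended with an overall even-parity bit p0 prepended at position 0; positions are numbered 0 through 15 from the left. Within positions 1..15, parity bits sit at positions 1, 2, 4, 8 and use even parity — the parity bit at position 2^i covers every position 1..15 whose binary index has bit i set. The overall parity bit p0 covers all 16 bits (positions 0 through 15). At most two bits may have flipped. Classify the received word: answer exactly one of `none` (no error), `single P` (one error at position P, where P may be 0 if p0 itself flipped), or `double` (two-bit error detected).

s1: b1⊕b3⊕b5⊕b7⊕b9⊕b11⊕b13⊕b15 = 1⊕0⊕1⊕1⊕1⊕0⊕0⊕0 = 0
s2: b2⊕b3⊕b6⊕b7⊕b10⊕b11⊕b14⊕b15 = 1⊕0⊕0⊕1⊕1⊕0⊕1⊕0 = 0
s4: b4⊕b5⊕b6⊕b7⊕b12⊕b13⊕b14⊕b15 = 1⊕1⊕0⊕1⊕0⊕0⊕1⊕0 = 0
s8: b8⊕b9⊕b10⊕b11⊕b12⊕b13⊕b14⊕b15 = 1⊕1⊕1⊕0⊕0⊕0⊕1⊕0 = 0
Syndrome (s8...s1) = 0000 → position 0 (no error).
Overall parity (XOR of all 16 bits, including p0): 1⊕1⊕1⊕0⊕1⊕1⊕0⊕1⊕1⊕1⊕1⊕0⊕0⊕0⊕1⊕0 = 0
Overall=0, syndrome position=0 → no error.

none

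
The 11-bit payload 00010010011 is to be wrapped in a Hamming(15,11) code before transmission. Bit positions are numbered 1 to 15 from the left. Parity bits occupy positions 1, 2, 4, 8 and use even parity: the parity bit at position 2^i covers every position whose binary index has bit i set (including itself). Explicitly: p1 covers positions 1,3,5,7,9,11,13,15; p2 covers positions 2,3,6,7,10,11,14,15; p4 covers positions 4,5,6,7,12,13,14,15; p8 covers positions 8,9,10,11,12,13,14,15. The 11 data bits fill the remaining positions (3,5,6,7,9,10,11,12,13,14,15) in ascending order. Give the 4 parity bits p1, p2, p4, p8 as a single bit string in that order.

1011

Place data bits at non-power-of-two positions: b3=0, b5=0, b6=0, b7=1, b9=0, b10=0, b11=1, b12=0, b13=0, b14=1, b15=1.
p1 = XOR of data positions {3,5,7,9,11,13,15} = 0⊕0⊕1⊕0⊕1⊕0⊕1 = 1
p2 = XOR of data positions {3,6,7,10,11,14,15} = 0⊕0⊕1⊕0⊕1⊕1⊕1 = 0
p4 = XOR of data positions {5,6,7,12,13,14,15} = 0⊕0⊕1⊕0⊕0⊕1⊕1 = 1
p8 = XOR of data positions {9,10,11,12,13,14,15} = 0⊕0⊕1⊕0⊕0⊕1⊕1 = 1
Parity bits p1,p2,p4,p8 = 1011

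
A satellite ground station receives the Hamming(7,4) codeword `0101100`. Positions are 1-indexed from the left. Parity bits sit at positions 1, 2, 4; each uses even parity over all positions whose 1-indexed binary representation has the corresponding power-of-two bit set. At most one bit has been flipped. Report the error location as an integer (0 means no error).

s1: b1⊕b3⊕b5⊕b7 = 0⊕0⊕1⊕0 = 1
s2: b2⊕b3⊕b6⊕b7 = 1⊕0⊕0⊕0 = 1
s4: b4⊕b5⊕b6⊕b7 = 1⊕1⊕0⊕0 = 0
Syndrome (s4...s1) = 011 → position 3.

3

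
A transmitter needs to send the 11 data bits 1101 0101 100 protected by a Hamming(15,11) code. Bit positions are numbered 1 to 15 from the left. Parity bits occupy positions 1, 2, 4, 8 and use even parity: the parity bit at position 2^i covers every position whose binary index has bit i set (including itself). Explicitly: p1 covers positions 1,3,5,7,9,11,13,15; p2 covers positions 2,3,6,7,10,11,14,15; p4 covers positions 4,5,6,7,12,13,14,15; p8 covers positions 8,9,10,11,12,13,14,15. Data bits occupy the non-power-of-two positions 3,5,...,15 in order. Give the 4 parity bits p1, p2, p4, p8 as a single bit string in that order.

0101

Place data bits at non-power-of-two positions: b3=1, b5=1, b6=0, b7=1, b9=0, b10=1, b11=0, b12=1, b13=1, b14=0, b15=0.
p1 = XOR of data positions {3,5,7,9,11,13,15} = 1⊕1⊕1⊕0⊕0⊕1⊕0 = 0
p2 = XOR of data positions {3,6,7,10,11,14,15} = 1⊕0⊕1⊕1⊕0⊕0⊕0 = 1
p4 = XOR of data positions {5,6,7,12,13,14,15} = 1⊕0⊕1⊕1⊕1⊕0⊕0 = 0
p8 = XOR of data positions {9,10,11,12,13,14,15} = 0⊕1⊕0⊕1⊕1⊕0⊕0 = 1
Parity bits p1,p2,p4,p8 = 0101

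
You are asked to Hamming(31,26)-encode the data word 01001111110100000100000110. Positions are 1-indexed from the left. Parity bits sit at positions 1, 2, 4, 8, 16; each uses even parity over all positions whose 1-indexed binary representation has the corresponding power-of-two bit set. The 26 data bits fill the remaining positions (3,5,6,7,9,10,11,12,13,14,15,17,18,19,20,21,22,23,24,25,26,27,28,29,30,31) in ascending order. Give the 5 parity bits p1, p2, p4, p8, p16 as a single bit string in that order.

11100

Place data bits at non-power-of-two positions: b3=0, b5=1, b6=0, b7=0, b9=1, b10=1, b11=1, b12=1, b13=1, b14=1, b15=0, b17=1, b18=0, b19=0, b20=0, b21=0, b22=0, b23=1, b24=0, b25=0, b26=0, b27=0, b28=0, b29=1, b30=1, b31=0.
p1 = XOR of data positions {3,5,7,9,11,13,15,17,19,21,23,25,27,29,31} = 0⊕1⊕0⊕1⊕1⊕1⊕0⊕1⊕0⊕0⊕1⊕0⊕0⊕1⊕0 = 1
p2 = XOR of data positions {3,6,7,10,11,14,15,18,19,22,23,26,27,30,31} = 0⊕0⊕0⊕1⊕1⊕1⊕0⊕0⊕0⊕0⊕1⊕0⊕0⊕1⊕0 = 1
p4 = XOR of data positions {5,6,7,12,13,14,15,20,21,22,23,28,29,30,31} = 1⊕0⊕0⊕1⊕1⊕1⊕0⊕0⊕0⊕0⊕1⊕0⊕1⊕1⊕0 = 1
p8 = XOR of data positions {9,10,11,12,13,14,15,24,25,26,27,28,29,30,31} = 1⊕1⊕1⊕1⊕1⊕1⊕0⊕0⊕0⊕0⊕0⊕0⊕1⊕1⊕0 = 0
p16 = XOR of data positions {17,18,19,20,21,22,23,24,25,26,27,28,29,30,31} = 1⊕0⊕0⊕0⊕0⊕0⊕1⊕0⊕0⊕0⊕0⊕0⊕1⊕1⊕0 = 0
Parity bits p1,p2,p4,p8,p16 = 11100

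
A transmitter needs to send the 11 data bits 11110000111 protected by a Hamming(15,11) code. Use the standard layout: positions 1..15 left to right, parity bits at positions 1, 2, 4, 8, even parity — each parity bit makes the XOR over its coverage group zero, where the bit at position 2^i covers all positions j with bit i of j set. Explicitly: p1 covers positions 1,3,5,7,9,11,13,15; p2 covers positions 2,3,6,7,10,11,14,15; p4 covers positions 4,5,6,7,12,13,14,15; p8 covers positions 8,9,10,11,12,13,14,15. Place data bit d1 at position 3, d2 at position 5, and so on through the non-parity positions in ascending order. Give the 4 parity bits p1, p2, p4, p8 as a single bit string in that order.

Place data bits at non-power-of-two positions: b3=1, b5=1, b6=1, b7=1, b9=0, b10=0, b11=0, b12=0, b13=1, b14=1, b15=1.
p1 = XOR of data positions {3,5,7,9,11,13,15} = 1⊕1⊕1⊕0⊕0⊕1⊕1 = 1
p2 = XOR of data positions {3,6,7,10,11,14,15} = 1⊕1⊕1⊕0⊕0⊕1⊕1 = 1
p4 = XOR of data positions {5,6,7,12,13,14,15} = 1⊕1⊕1⊕0⊕1⊕1⊕1 = 0
p8 = XOR of data positions {9,10,11,12,13,14,15} = 0⊕0⊕0⊕0⊕1⊕1⊕1 = 1
Parity bits p1,p2,p4,p8 = 1101

1101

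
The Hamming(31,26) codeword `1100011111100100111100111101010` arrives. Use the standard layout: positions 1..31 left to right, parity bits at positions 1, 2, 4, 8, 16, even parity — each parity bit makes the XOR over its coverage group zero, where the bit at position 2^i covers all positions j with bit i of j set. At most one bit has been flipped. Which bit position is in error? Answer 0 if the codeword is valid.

s1: b1⊕b3⊕b5⊕b7⊕b9⊕b11⊕b13⊕b15⊕b17⊕b19⊕b21⊕b23⊕b25⊕b27⊕b29⊕b31 = 1⊕0⊕0⊕1⊕1⊕1⊕0⊕0⊕1⊕1⊕0⊕1⊕1⊕0⊕0⊕0 = 0
s2: b2⊕b3⊕b6⊕b7⊕b10⊕b11⊕b14⊕b15⊕b18⊕b19⊕b22⊕b23⊕b26⊕b27⊕b30⊕b31 = 1⊕0⊕1⊕1⊕1⊕1⊕1⊕0⊕1⊕1⊕0⊕1⊕1⊕0⊕1⊕0 = 1
s4: b4⊕b5⊕b6⊕b7⊕b12⊕b13⊕b14⊕b15⊕b20⊕b21⊕b22⊕b23⊕b28⊕b29⊕b30⊕b31 = 0⊕0⊕1⊕1⊕0⊕0⊕1⊕0⊕1⊕0⊕0⊕1⊕1⊕0⊕1⊕0 = 1
s8: b8⊕b9⊕b10⊕b11⊕b12⊕b13⊕b14⊕b15⊕b24⊕b25⊕b26⊕b27⊕b28⊕b29⊕b30⊕b31 = 1⊕1⊕1⊕1⊕0⊕0⊕1⊕0⊕1⊕1⊕1⊕0⊕1⊕0⊕1⊕0 = 0
s16: b16⊕b17⊕b18⊕b19⊕b20⊕b21⊕b22⊕b23⊕b24⊕b25⊕b26⊕b27⊕b28⊕b29⊕b30⊕b31 = 0⊕1⊕1⊕1⊕1⊕0⊕0⊕1⊕1⊕1⊕1⊕0⊕1⊕0⊕1⊕0 = 0
Syndrome (s16...s1) = 00110 → position 6.

6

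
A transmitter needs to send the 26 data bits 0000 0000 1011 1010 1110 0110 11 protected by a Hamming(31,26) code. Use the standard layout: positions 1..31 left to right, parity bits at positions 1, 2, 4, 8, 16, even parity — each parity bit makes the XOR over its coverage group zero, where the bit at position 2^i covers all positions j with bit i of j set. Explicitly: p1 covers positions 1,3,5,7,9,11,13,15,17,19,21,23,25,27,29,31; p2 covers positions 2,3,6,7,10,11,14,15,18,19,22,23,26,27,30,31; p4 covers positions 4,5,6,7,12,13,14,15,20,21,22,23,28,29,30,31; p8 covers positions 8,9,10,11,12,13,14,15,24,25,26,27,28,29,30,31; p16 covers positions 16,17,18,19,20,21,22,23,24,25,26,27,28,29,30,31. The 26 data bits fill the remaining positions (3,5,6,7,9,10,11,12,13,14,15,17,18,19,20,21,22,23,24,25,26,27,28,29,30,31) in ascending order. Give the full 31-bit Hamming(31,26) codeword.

0100000100001010110101110011011

Place data bits at non-power-of-two positions: b3=0, b5=0, b6=0, b7=0, b9=0, b10=0, b11=0, b12=0, b13=1, b14=0, b15=1, b17=1, b18=1, b19=0, b20=1, b21=0, b22=1, b23=1, b24=1, b25=0, b26=0, b27=1, b28=1, b29=0, b30=1, b31=1.
p1 = XOR of data positions {3,5,7,9,11,13,15,17,19,21,23,25,27,29,31} = 0⊕0⊕0⊕0⊕0⊕1⊕1⊕1⊕0⊕0⊕1⊕0⊕1⊕0⊕1 = 0
p2 = XOR of data positions {3,6,7,10,11,14,15,18,19,22,23,26,27,30,31} = 0⊕0⊕0⊕0⊕0⊕0⊕1⊕1⊕0⊕1⊕1⊕0⊕1⊕1⊕1 = 1
p4 = XOR of data positions {5,6,7,12,13,14,15,20,21,22,23,28,29,30,31} = 0⊕0⊕0⊕0⊕1⊕0⊕1⊕1⊕0⊕1⊕1⊕1⊕0⊕1⊕1 = 0
p8 = XOR of data positions {9,10,11,12,13,14,15,24,25,26,27,28,29,30,31} = 0⊕0⊕0⊕0⊕1⊕0⊕1⊕1⊕0⊕0⊕1⊕1⊕0⊕1⊕1 = 1
p16 = XOR of data positions {17,18,19,20,21,22,23,24,25,26,27,28,29,30,31} = 1⊕1⊕0⊕1⊕0⊕1⊕1⊕1⊕0⊕0⊕1⊕1⊕0⊕1⊕1 = 0
Codeword b1..b31 = 0100000100001010110101110011011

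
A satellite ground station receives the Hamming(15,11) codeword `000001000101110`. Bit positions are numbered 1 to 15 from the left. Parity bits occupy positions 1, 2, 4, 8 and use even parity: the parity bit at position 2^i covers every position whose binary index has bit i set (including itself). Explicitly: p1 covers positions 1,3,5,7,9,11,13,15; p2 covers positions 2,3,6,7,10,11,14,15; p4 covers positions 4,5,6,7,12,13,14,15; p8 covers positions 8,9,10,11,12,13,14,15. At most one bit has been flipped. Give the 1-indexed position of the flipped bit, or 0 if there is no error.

s1: b1⊕b3⊕b5⊕b7⊕b9⊕b11⊕b13⊕b15 = 0⊕0⊕0⊕0⊕0⊕0⊕1⊕0 = 1
s2: b2⊕b3⊕b6⊕b7⊕b10⊕b11⊕b14⊕b15 = 0⊕0⊕1⊕0⊕1⊕0⊕1⊕0 = 1
s4: b4⊕b5⊕b6⊕b7⊕b12⊕b13⊕b14⊕b15 = 0⊕0⊕1⊕0⊕1⊕1⊕1⊕0 = 0
s8: b8⊕b9⊕b10⊕b11⊕b12⊕b13⊕b14⊕b15 = 0⊕0⊕1⊕0⊕1⊕1⊕1⊕0 = 0
Syndrome (s8...s1) = 0011 → position 3.

3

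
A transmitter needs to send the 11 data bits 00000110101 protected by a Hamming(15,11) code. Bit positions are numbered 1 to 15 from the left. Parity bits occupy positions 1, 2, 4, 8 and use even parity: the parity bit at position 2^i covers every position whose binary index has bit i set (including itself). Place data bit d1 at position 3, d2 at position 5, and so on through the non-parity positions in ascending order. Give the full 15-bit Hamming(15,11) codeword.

Place data bits at non-power-of-two positions: b3=0, b5=0, b6=0, b7=0, b9=0, b10=1, b11=1, b12=0, b13=1, b14=0, b15=1.
p1 = XOR of data positions {3,5,7,9,11,13,15} = 0⊕0⊕0⊕0⊕1⊕1⊕1 = 1
p2 = XOR of data positions {3,6,7,10,11,14,15} = 0⊕0⊕0⊕1⊕1⊕0⊕1 = 1
p4 = XOR of data positions {5,6,7,12,13,14,15} = 0⊕0⊕0⊕0⊕1⊕0⊕1 = 0
p8 = XOR of data positions {9,10,11,12,13,14,15} = 0⊕1⊕1⊕0⊕1⊕0⊕1 = 0
Codeword b1..b15 = 110000000110101

110000000110101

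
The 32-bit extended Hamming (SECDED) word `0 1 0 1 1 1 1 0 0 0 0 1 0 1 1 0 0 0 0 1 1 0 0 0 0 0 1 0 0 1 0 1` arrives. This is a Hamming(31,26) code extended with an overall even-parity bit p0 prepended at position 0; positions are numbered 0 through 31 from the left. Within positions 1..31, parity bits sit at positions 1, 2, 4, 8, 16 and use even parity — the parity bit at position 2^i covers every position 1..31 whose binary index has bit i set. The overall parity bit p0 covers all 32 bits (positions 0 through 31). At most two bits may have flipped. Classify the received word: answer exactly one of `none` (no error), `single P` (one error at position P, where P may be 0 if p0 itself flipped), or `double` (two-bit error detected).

s1: b1⊕b3⊕b5⊕b7⊕b9⊕b11⊕b13⊕b15⊕b17⊕b19⊕b21⊕b23⊕b25⊕b27⊕b29⊕b31 = 1⊕1⊕1⊕0⊕0⊕1⊕1⊕0⊕0⊕1⊕0⊕0⊕0⊕0⊕1⊕1 = 0
s2: b2⊕b3⊕b6⊕b7⊕b10⊕b11⊕b14⊕b15⊕b18⊕b19⊕b22⊕b23⊕b26⊕b27⊕b30⊕b31 = 0⊕1⊕1⊕0⊕0⊕1⊕1⊕0⊕0⊕1⊕0⊕0⊕1⊕0⊕0⊕1 = 1
s4: b4⊕b5⊕b6⊕b7⊕b12⊕b13⊕b14⊕b15⊕b20⊕b21⊕b22⊕b23⊕b28⊕b29⊕b30⊕b31 = 1⊕1⊕1⊕0⊕0⊕1⊕1⊕0⊕1⊕0⊕0⊕0⊕0⊕1⊕0⊕1 = 0
s8: b8⊕b9⊕b10⊕b11⊕b12⊕b13⊕b14⊕b15⊕b24⊕b25⊕b26⊕b27⊕b28⊕b29⊕b30⊕b31 = 0⊕0⊕0⊕1⊕0⊕1⊕1⊕0⊕0⊕0⊕1⊕0⊕0⊕1⊕0⊕1 = 0
s16: b16⊕b17⊕b18⊕b19⊕b20⊕b21⊕b22⊕b23⊕b24⊕b25⊕b26⊕b27⊕b28⊕b29⊕b30⊕b31 = 0⊕0⊕0⊕1⊕1⊕0⊕0⊕0⊕0⊕0⊕1⊕0⊕0⊕1⊕0⊕1 = 1
Syndrome (s16...s1) = 10010 → position 18.
Overall parity (XOR of all 32 bits, including p0): 0⊕1⊕0⊕1⊕1⊕1⊕1⊕0⊕0⊕0⊕0⊕1⊕0⊕1⊕1⊕0⊕0⊕0⊕0⊕1⊕1⊕0⊕0⊕0⊕0⊕0⊕1⊕0⊕0⊕1⊕0⊕1 = 1
Overall=1, syndrome position=18 → single-bit error at position 18.

single 18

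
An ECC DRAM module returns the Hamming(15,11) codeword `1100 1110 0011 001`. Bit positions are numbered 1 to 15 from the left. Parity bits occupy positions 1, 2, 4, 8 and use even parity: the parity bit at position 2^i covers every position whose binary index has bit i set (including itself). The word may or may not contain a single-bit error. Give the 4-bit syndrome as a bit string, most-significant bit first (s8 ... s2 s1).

1111

s1: b1⊕b3⊕b5⊕b7⊕b9⊕b11⊕b13⊕b15 = 1⊕0⊕1⊕1⊕0⊕1⊕0⊕1 = 1
s2: b2⊕b3⊕b6⊕b7⊕b10⊕b11⊕b14⊕b15 = 1⊕0⊕1⊕1⊕0⊕1⊕0⊕1 = 1
s4: b4⊕b5⊕b6⊕b7⊕b12⊕b13⊕b14⊕b15 = 0⊕1⊕1⊕1⊕1⊕0⊕0⊕1 = 1
s8: b8⊕b9⊕b10⊕b11⊕b12⊕b13⊕b14⊕b15 = 0⊕0⊕0⊕1⊕1⊕0⊕0⊕1 = 1
Syndrome (s8...s1) = 1111 → position 15.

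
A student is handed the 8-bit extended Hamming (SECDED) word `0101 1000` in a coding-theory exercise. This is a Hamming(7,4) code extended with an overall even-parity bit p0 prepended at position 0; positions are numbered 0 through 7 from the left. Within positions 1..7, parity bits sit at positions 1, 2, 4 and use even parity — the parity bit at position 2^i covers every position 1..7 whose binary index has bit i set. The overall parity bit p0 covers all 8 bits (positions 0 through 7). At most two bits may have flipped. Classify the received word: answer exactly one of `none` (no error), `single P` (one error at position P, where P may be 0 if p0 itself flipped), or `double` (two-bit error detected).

single 6

s1: b1⊕b3⊕b5⊕b7 = 1⊕1⊕0⊕0 = 0
s2: b2⊕b3⊕b6⊕b7 = 0⊕1⊕0⊕0 = 1
s4: b4⊕b5⊕b6⊕b7 = 1⊕0⊕0⊕0 = 1
Syndrome (s4...s1) = 110 → position 6.
Overall parity (XOR of all 8 bits, including p0): 0⊕1⊕0⊕1⊕1⊕0⊕0⊕0 = 1
Overall=1, syndrome position=6 → single-bit error at position 6.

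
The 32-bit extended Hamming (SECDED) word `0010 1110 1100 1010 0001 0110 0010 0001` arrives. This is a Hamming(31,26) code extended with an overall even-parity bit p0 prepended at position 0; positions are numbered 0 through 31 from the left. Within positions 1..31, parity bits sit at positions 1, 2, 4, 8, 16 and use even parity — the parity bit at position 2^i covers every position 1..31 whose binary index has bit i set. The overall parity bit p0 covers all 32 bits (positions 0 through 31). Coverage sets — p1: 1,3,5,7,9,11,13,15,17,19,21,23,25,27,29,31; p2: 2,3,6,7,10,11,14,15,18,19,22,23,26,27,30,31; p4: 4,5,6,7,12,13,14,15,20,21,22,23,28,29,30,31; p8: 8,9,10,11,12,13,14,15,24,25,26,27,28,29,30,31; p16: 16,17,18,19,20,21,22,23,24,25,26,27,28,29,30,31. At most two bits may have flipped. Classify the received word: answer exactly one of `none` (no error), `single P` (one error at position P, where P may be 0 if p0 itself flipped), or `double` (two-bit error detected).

single 19

s1: b1⊕b3⊕b5⊕b7⊕b9⊕b11⊕b13⊕b15⊕b17⊕b19⊕b21⊕b23⊕b25⊕b27⊕b29⊕b31 = 0⊕0⊕1⊕0⊕1⊕0⊕0⊕0⊕0⊕1⊕1⊕0⊕0⊕0⊕0⊕1 = 1
s2: b2⊕b3⊕b6⊕b7⊕b10⊕b11⊕b14⊕b15⊕b18⊕b19⊕b22⊕b23⊕b26⊕b27⊕b30⊕b31 = 1⊕0⊕1⊕0⊕0⊕0⊕1⊕0⊕0⊕1⊕1⊕0⊕1⊕0⊕0⊕1 = 1
s4: b4⊕b5⊕b6⊕b7⊕b12⊕b13⊕b14⊕b15⊕b20⊕b21⊕b22⊕b23⊕b28⊕b29⊕b30⊕b31 = 1⊕1⊕1⊕0⊕1⊕0⊕1⊕0⊕0⊕1⊕1⊕0⊕0⊕0⊕0⊕1 = 0
s8: b8⊕b9⊕b10⊕b11⊕b12⊕b13⊕b14⊕b15⊕b24⊕b25⊕b26⊕b27⊕b28⊕b29⊕b30⊕b31 = 1⊕1⊕0⊕0⊕1⊕0⊕1⊕0⊕0⊕0⊕1⊕0⊕0⊕0⊕0⊕1 = 0
s16: b16⊕b17⊕b18⊕b19⊕b20⊕b21⊕b22⊕b23⊕b24⊕b25⊕b26⊕b27⊕b28⊕b29⊕b30⊕b31 = 0⊕0⊕0⊕1⊕0⊕1⊕1⊕0⊕0⊕0⊕1⊕0⊕0⊕0⊕0⊕1 = 1
Syndrome (s16...s1) = 10011 → position 19.
Overall parity (XOR of all 32 bits, including p0): 0⊕0⊕1⊕0⊕1⊕1⊕1⊕0⊕1⊕1⊕0⊕0⊕1⊕0⊕1⊕0⊕0⊕0⊕0⊕1⊕0⊕1⊕1⊕0⊕0⊕0⊕1⊕0⊕0⊕0⊕0⊕1 = 1
Overall=1, syndrome position=19 → single-bit error at position 19.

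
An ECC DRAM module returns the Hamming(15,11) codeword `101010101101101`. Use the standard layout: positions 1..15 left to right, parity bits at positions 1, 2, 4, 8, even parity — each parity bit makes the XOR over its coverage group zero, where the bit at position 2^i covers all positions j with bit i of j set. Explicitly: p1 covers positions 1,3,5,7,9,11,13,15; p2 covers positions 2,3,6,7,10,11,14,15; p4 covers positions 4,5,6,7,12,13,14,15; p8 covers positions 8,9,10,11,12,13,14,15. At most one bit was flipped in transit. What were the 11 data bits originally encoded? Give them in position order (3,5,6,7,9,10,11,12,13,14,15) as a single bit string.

s1: b1⊕b3⊕b5⊕b7⊕b9⊕b11⊕b13⊕b15 = 1⊕1⊕1⊕1⊕1⊕0⊕1⊕1 = 1
s2: b2⊕b3⊕b6⊕b7⊕b10⊕b11⊕b14⊕b15 = 0⊕1⊕0⊕1⊕1⊕0⊕0⊕1 = 0
s4: b4⊕b5⊕b6⊕b7⊕b12⊕b13⊕b14⊕b15 = 0⊕1⊕0⊕1⊕1⊕1⊕0⊕1 = 1
s8: b8⊕b9⊕b10⊕b11⊕b12⊕b13⊕b14⊕b15 = 0⊕1⊕1⊕0⊕1⊕1⊕0⊕1 = 1
Syndrome (s8...s1) = 1101 → position 13.
Flip bit 13: corrected codeword = 101010101101001
Data bits at positions 3,5,6,7,9,10,11,12,13,14,15: 11011101001

11011101001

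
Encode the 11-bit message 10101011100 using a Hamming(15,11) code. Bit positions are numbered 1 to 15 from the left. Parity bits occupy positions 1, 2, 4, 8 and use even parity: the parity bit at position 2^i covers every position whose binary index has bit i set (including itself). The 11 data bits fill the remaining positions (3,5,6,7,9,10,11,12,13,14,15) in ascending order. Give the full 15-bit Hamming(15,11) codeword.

011101001011100

Place data bits at non-power-of-two positions: b3=1, b5=0, b6=1, b7=0, b9=1, b10=0, b11=1, b12=1, b13=1, b14=0, b15=0.
p1 = XOR of data positions {3,5,7,9,11,13,15} = 1⊕0⊕0⊕1⊕1⊕1⊕0 = 0
p2 = XOR of data positions {3,6,7,10,11,14,15} = 1⊕1⊕0⊕0⊕1⊕0⊕0 = 1
p4 = XOR of data positions {5,6,7,12,13,14,15} = 0⊕1⊕0⊕1⊕1⊕0⊕0 = 1
p8 = XOR of data positions {9,10,11,12,13,14,15} = 1⊕0⊕1⊕1⊕1⊕0⊕0 = 0
Codeword b1..b15 = 011101001011100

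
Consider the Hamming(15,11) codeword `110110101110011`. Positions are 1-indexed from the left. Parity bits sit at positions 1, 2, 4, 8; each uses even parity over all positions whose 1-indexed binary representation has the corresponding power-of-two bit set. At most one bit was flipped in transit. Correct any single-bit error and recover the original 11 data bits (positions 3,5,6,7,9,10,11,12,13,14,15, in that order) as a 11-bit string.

s1: b1⊕b3⊕b5⊕b7⊕b9⊕b11⊕b13⊕b15 = 1⊕0⊕1⊕1⊕1⊕1⊕0⊕1 = 0
s2: b2⊕b3⊕b6⊕b7⊕b10⊕b11⊕b14⊕b15 = 1⊕0⊕0⊕1⊕1⊕1⊕1⊕1 = 0
s4: b4⊕b5⊕b6⊕b7⊕b12⊕b13⊕b14⊕b15 = 1⊕1⊕0⊕1⊕0⊕0⊕1⊕1 = 1
s8: b8⊕b9⊕b10⊕b11⊕b12⊕b13⊕b14⊕b15 = 0⊕1⊕1⊕1⊕0⊕0⊕1⊕1 = 1
Syndrome (s8...s1) = 1100 → position 12.
Flip bit 12: corrected codeword = 110110101111011
Data bits at positions 3,5,6,7,9,10,11,12,13,14,15: 01011111011

01011111011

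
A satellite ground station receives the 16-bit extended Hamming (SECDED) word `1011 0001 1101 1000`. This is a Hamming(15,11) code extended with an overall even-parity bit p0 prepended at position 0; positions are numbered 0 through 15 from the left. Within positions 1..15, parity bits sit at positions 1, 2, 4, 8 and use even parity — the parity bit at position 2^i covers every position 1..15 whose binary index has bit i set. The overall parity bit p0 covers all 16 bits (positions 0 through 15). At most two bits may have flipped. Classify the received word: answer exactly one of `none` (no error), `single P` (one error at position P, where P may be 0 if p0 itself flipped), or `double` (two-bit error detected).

s1: b1⊕b3⊕b5⊕b7⊕b9⊕b11⊕b13⊕b15 = 0⊕1⊕0⊕1⊕1⊕1⊕0⊕0 = 0
s2: b2⊕b3⊕b6⊕b7⊕b10⊕b11⊕b14⊕b15 = 1⊕1⊕0⊕1⊕0⊕1⊕0⊕0 = 0
s4: b4⊕b5⊕b6⊕b7⊕b12⊕b13⊕b14⊕b15 = 0⊕0⊕0⊕1⊕1⊕0⊕0⊕0 = 0
s8: b8⊕b9⊕b10⊕b11⊕b12⊕b13⊕b14⊕b15 = 1⊕1⊕0⊕1⊕1⊕0⊕0⊕0 = 0
Syndrome (s8...s1) = 0000 → position 0 (no error).
Overall parity (XOR of all 16 bits, including p0): 1⊕0⊕1⊕1⊕0⊕0⊕0⊕1⊕1⊕1⊕0⊕1⊕1⊕0⊕0⊕0 = 0
Overall=0, syndrome position=0 → no error.

none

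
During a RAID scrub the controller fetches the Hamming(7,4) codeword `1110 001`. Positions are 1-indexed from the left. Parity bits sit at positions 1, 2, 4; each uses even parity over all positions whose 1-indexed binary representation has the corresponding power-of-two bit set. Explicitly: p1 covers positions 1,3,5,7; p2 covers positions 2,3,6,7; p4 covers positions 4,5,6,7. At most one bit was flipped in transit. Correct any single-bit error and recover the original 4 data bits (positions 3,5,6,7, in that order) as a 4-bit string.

s1: b1⊕b3⊕b5⊕b7 = 1⊕1⊕0⊕1 = 1
s2: b2⊕b3⊕b6⊕b7 = 1⊕1⊕0⊕1 = 1
s4: b4⊕b5⊕b6⊕b7 = 0⊕0⊕0⊕1 = 1
Syndrome (s4...s1) = 111 → position 7.
Flip bit 7: corrected codeword = 1110000
Data bits at positions 3,5,6,7: 1000

1000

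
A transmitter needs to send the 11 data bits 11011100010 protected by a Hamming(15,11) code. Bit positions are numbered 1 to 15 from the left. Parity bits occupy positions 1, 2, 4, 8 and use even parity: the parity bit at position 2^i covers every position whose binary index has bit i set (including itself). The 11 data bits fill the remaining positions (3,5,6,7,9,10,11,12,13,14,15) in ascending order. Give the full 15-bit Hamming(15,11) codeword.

Place data bits at non-power-of-two positions: b3=1, b5=1, b6=0, b7=1, b9=1, b10=1, b11=0, b12=0, b13=0, b14=1, b15=0.
p1 = XOR of data positions {3,5,7,9,11,13,15} = 1⊕1⊕1⊕1⊕0⊕0⊕0 = 0
p2 = XOR of data positions {3,6,7,10,11,14,15} = 1⊕0⊕1⊕1⊕0⊕1⊕0 = 0
p4 = XOR of data positions {5,6,7,12,13,14,15} = 1⊕0⊕1⊕0⊕0⊕1⊕0 = 1
p8 = XOR of data positions {9,10,11,12,13,14,15} = 1⊕1⊕0⊕0⊕0⊕1⊕0 = 1
Codeword b1..b15 = 001110111100010

001110111100010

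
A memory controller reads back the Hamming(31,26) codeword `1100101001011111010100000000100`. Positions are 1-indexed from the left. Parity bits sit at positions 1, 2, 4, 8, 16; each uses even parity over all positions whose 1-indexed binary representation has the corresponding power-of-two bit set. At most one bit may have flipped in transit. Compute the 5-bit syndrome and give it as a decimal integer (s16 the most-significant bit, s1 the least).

s1: b1⊕b3⊕b5⊕b7⊕b9⊕b11⊕b13⊕b15⊕b17⊕b19⊕b21⊕b23⊕b25⊕b27⊕b29⊕b31 = 1⊕0⊕1⊕1⊕0⊕0⊕1⊕1⊕0⊕0⊕0⊕0⊕0⊕0⊕1⊕0 = 0
s2: b2⊕b3⊕b6⊕b7⊕b10⊕b11⊕b14⊕b15⊕b18⊕b19⊕b22⊕b23⊕b26⊕b27⊕b30⊕b31 = 1⊕0⊕0⊕1⊕1⊕0⊕1⊕1⊕1⊕0⊕0⊕0⊕0⊕0⊕0⊕0 = 0
s4: b4⊕b5⊕b6⊕b7⊕b12⊕b13⊕b14⊕b15⊕b20⊕b21⊕b22⊕b23⊕b28⊕b29⊕b30⊕b31 = 0⊕1⊕0⊕1⊕1⊕1⊕1⊕1⊕1⊕0⊕0⊕0⊕0⊕1⊕0⊕0 = 0
s8: b8⊕b9⊕b10⊕b11⊕b12⊕b13⊕b14⊕b15⊕b24⊕b25⊕b26⊕b27⊕b28⊕b29⊕b30⊕b31 = 0⊕0⊕1⊕0⊕1⊕1⊕1⊕1⊕0⊕0⊕0⊕0⊕0⊕1⊕0⊕0 = 0
s16: b16⊕b17⊕b18⊕b19⊕b20⊕b21⊕b22⊕b23⊕b24⊕b25⊕b26⊕b27⊕b28⊕b29⊕b30⊕b31 = 1⊕0⊕1⊕0⊕1⊕0⊕0⊕0⊕0⊕0⊕0⊕0⊕0⊕1⊕0⊕0 = 0
Syndrome (s16...s1) = 00000 → position 0 (no error).

0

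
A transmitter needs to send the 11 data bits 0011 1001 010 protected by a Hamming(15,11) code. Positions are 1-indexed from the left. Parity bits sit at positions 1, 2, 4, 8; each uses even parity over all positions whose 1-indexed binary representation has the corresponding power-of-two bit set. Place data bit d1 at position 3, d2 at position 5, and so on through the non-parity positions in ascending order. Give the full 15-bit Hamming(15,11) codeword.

010001111001010

Place data bits at non-power-of-two positions: b3=0, b5=0, b6=1, b7=1, b9=1, b10=0, b11=0, b12=1, b13=0, b14=1, b15=0.
p1 = XOR of data positions {3,5,7,9,11,13,15} = 0⊕0⊕1⊕1⊕0⊕0⊕0 = 0
p2 = XOR of data positions {3,6,7,10,11,14,15} = 0⊕1⊕1⊕0⊕0⊕1⊕0 = 1
p4 = XOR of data positions {5,6,7,12,13,14,15} = 0⊕1⊕1⊕1⊕0⊕1⊕0 = 0
p8 = XOR of data positions {9,10,11,12,13,14,15} = 1⊕0⊕0⊕1⊕0⊕1⊕0 = 1
Codeword b1..b15 = 010001111001010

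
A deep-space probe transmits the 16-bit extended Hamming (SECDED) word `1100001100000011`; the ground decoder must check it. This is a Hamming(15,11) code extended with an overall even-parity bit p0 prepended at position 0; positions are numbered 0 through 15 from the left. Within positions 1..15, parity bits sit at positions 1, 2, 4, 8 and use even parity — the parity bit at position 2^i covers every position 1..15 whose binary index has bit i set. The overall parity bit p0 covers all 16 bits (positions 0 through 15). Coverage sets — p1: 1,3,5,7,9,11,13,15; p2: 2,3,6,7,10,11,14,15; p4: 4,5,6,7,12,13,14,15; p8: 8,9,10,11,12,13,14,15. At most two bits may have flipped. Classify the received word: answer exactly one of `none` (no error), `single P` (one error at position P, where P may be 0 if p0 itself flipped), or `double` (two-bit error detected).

s1: b1⊕b3⊕b5⊕b7⊕b9⊕b11⊕b13⊕b15 = 1⊕0⊕0⊕1⊕0⊕0⊕0⊕1 = 1
s2: b2⊕b3⊕b6⊕b7⊕b10⊕b11⊕b14⊕b15 = 0⊕0⊕1⊕1⊕0⊕0⊕1⊕1 = 0
s4: b4⊕b5⊕b6⊕b7⊕b12⊕b13⊕b14⊕b15 = 0⊕0⊕1⊕1⊕0⊕0⊕1⊕1 = 0
s8: b8⊕b9⊕b10⊕b11⊕b12⊕b13⊕b14⊕b15 = 0⊕0⊕0⊕0⊕0⊕0⊕1⊕1 = 0
Syndrome (s8...s1) = 0001 → position 1.
Overall parity (XOR of all 16 bits, including p0): 1⊕1⊕0⊕0⊕0⊕0⊕1⊕1⊕0⊕0⊕0⊕0⊕0⊕0⊕1⊕1 = 0
Overall=0, syndrome position=1 → double-bit error detected (uncorrectable).

double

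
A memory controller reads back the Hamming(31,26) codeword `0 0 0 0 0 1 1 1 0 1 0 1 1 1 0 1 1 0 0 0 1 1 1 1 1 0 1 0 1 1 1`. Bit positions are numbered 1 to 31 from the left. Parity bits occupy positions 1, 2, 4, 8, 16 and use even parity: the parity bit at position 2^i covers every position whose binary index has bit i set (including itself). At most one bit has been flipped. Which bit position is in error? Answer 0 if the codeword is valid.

31

s1: b1⊕b3⊕b5⊕b7⊕b9⊕b11⊕b13⊕b15⊕b17⊕b19⊕b21⊕b23⊕b25⊕b27⊕b29⊕b31 = 0⊕0⊕0⊕1⊕0⊕0⊕1⊕0⊕1⊕0⊕1⊕1⊕1⊕1⊕1⊕1 = 1
s2: b2⊕b3⊕b6⊕b7⊕b10⊕b11⊕b14⊕b15⊕b18⊕b19⊕b22⊕b23⊕b26⊕b27⊕b30⊕b31 = 0⊕0⊕1⊕1⊕1⊕0⊕1⊕0⊕0⊕0⊕1⊕1⊕0⊕1⊕1⊕1 = 1
s4: b4⊕b5⊕b6⊕b7⊕b12⊕b13⊕b14⊕b15⊕b20⊕b21⊕b22⊕b23⊕b28⊕b29⊕b30⊕b31 = 0⊕0⊕1⊕1⊕1⊕1⊕1⊕0⊕0⊕1⊕1⊕1⊕0⊕1⊕1⊕1 = 1
s8: b8⊕b9⊕b10⊕b11⊕b12⊕b13⊕b14⊕b15⊕b24⊕b25⊕b26⊕b27⊕b28⊕b29⊕b30⊕b31 = 1⊕0⊕1⊕0⊕1⊕1⊕1⊕0⊕1⊕1⊕0⊕1⊕0⊕1⊕1⊕1 = 1
s16: b16⊕b17⊕b18⊕b19⊕b20⊕b21⊕b22⊕b23⊕b24⊕b25⊕b26⊕b27⊕b28⊕b29⊕b30⊕b31 = 1⊕1⊕0⊕0⊕0⊕1⊕1⊕1⊕1⊕1⊕0⊕1⊕0⊕1⊕1⊕1 = 1
Syndrome (s16...s1) = 11111 → position 31.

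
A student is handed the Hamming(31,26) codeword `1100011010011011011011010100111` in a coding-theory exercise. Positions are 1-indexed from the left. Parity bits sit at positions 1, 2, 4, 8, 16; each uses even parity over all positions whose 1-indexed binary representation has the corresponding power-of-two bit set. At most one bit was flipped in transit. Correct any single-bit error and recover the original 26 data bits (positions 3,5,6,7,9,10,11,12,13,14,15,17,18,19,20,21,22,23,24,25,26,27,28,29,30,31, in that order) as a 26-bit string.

00110001101011011010100111

s1: b1⊕b3⊕b5⊕b7⊕b9⊕b11⊕b13⊕b15⊕b17⊕b19⊕b21⊕b23⊕b25⊕b27⊕b29⊕b31 = 1⊕0⊕0⊕1⊕1⊕0⊕1⊕1⊕0⊕1⊕1⊕0⊕0⊕0⊕1⊕1 = 1
s2: b2⊕b3⊕b6⊕b7⊕b10⊕b11⊕b14⊕b15⊕b18⊕b19⊕b22⊕b23⊕b26⊕b27⊕b30⊕b31 = 1⊕0⊕1⊕1⊕0⊕0⊕0⊕1⊕1⊕1⊕1⊕0⊕1⊕0⊕1⊕1 = 0
s4: b4⊕b5⊕b6⊕b7⊕b12⊕b13⊕b14⊕b15⊕b20⊕b21⊕b22⊕b23⊕b28⊕b29⊕b30⊕b31 = 0⊕0⊕1⊕1⊕1⊕1⊕0⊕1⊕0⊕1⊕1⊕0⊕0⊕1⊕1⊕1 = 0
s8: b8⊕b9⊕b10⊕b11⊕b12⊕b13⊕b14⊕b15⊕b24⊕b25⊕b26⊕b27⊕b28⊕b29⊕b30⊕b31 = 0⊕1⊕0⊕0⊕1⊕1⊕0⊕1⊕1⊕0⊕1⊕0⊕0⊕1⊕1⊕1 = 1
s16: b16⊕b17⊕b18⊕b19⊕b20⊕b21⊕b22⊕b23⊕b24⊕b25⊕b26⊕b27⊕b28⊕b29⊕b30⊕b31 = 1⊕0⊕1⊕1⊕0⊕1⊕1⊕0⊕1⊕0⊕1⊕0⊕0⊕1⊕1⊕1 = 0
Syndrome (s16...s1) = 01001 → position 9.
Flip bit 9: corrected codeword = 1100011000011011011011010100111
Data bits at positions 3,5,6,7,9,10,11,12,13,14,15,17,18,19,20,21,22,23,24,25,26,27,28,29,30,31: 00110001101011011010100111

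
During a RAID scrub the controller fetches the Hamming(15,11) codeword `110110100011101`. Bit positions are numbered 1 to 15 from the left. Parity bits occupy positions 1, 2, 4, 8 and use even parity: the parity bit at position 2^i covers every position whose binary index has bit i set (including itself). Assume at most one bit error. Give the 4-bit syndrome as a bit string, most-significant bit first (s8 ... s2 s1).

0000

s1: b1⊕b3⊕b5⊕b7⊕b9⊕b11⊕b13⊕b15 = 1⊕0⊕1⊕1⊕0⊕1⊕1⊕1 = 0
s2: b2⊕b3⊕b6⊕b7⊕b10⊕b11⊕b14⊕b15 = 1⊕0⊕0⊕1⊕0⊕1⊕0⊕1 = 0
s4: b4⊕b5⊕b6⊕b7⊕b12⊕b13⊕b14⊕b15 = 1⊕1⊕0⊕1⊕1⊕1⊕0⊕1 = 0
s8: b8⊕b9⊕b10⊕b11⊕b12⊕b13⊕b14⊕b15 = 0⊕0⊕0⊕1⊕1⊕1⊕0⊕1 = 0
Syndrome (s8...s1) = 0000 → position 0 (no error).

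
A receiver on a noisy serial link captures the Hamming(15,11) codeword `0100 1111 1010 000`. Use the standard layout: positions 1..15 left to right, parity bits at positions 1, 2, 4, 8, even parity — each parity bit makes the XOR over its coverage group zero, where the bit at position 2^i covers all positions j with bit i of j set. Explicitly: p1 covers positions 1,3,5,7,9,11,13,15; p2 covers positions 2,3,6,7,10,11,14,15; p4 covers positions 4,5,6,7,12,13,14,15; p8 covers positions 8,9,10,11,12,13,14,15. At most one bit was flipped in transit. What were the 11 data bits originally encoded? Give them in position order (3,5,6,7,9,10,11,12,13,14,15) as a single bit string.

s1: b1⊕b3⊕b5⊕b7⊕b9⊕b11⊕b13⊕b15 = 0⊕0⊕1⊕1⊕1⊕1⊕0⊕0 = 0
s2: b2⊕b3⊕b6⊕b7⊕b10⊕b11⊕b14⊕b15 = 1⊕0⊕1⊕1⊕0⊕1⊕0⊕0 = 0
s4: b4⊕b5⊕b6⊕b7⊕b12⊕b13⊕b14⊕b15 = 0⊕1⊕1⊕1⊕0⊕0⊕0⊕0 = 1
s8: b8⊕b9⊕b10⊕b11⊕b12⊕b13⊕b14⊕b15 = 1⊕1⊕0⊕1⊕0⊕0⊕0⊕0 = 1
Syndrome (s8...s1) = 1100 → position 12.
Flip bit 12: corrected codeword = 010011111011000
Data bits at positions 3,5,6,7,9,10,11,12,13,14,15: 01111011000

01111011000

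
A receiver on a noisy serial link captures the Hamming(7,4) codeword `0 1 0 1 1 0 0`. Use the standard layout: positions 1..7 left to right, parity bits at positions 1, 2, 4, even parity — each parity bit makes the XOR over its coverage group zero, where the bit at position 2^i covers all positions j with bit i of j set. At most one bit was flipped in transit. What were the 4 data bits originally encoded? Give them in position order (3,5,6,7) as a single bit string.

s1: b1⊕b3⊕b5⊕b7 = 0⊕0⊕1⊕0 = 1
s2: b2⊕b3⊕b6⊕b7 = 1⊕0⊕0⊕0 = 1
s4: b4⊕b5⊕b6⊕b7 = 1⊕1⊕0⊕0 = 0
Syndrome (s4...s1) = 011 → position 3.
Flip bit 3: corrected codeword = 0111100
Data bits at positions 3,5,6,7: 1100

1100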